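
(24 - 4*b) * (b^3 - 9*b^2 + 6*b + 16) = -4*b^4 + 60*b^3 - 240*b^2 + 80*b + 384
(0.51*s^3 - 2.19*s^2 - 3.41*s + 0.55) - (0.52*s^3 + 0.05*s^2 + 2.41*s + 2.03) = -0.01*s^3 - 2.24*s^2 - 5.82*s - 1.48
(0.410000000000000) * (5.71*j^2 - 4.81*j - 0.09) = 2.3411*j^2 - 1.9721*j - 0.0369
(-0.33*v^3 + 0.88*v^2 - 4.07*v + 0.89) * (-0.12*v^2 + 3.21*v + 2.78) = 0.0396*v^5 - 1.1649*v^4 + 2.3958*v^3 - 10.7251*v^2 - 8.4577*v + 2.4742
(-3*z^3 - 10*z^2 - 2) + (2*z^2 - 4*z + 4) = -3*z^3 - 8*z^2 - 4*z + 2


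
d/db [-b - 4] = -1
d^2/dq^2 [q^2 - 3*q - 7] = 2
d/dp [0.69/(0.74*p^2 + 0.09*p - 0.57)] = (-1.0212*p - 0.0621)/(0.74*p^2 + 0.09*p - 0.57)^2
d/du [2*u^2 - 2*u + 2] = 4*u - 2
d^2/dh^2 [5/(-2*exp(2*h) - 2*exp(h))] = 5*((exp(h) + 1)*(4*exp(h) + 1) - 2*(2*exp(h) + 1)^2)*exp(-h)/(2*(exp(h) + 1)^3)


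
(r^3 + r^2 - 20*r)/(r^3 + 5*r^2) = (r - 4)/r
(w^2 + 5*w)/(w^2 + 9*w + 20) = w/(w + 4)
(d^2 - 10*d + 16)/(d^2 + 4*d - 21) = (d^2 - 10*d + 16)/(d^2 + 4*d - 21)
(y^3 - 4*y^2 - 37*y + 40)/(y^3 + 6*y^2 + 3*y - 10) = (y - 8)/(y + 2)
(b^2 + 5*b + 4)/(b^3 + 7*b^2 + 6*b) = (b + 4)/(b*(b + 6))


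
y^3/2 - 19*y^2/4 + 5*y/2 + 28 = (y/2 + 1)*(y - 8)*(y - 7/2)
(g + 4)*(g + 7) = g^2 + 11*g + 28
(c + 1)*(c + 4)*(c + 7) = c^3 + 12*c^2 + 39*c + 28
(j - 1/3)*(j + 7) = j^2 + 20*j/3 - 7/3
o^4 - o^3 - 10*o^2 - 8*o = o*(o - 4)*(o + 1)*(o + 2)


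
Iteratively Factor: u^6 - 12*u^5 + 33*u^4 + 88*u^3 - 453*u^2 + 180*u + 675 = (u + 3)*(u^5 - 15*u^4 + 78*u^3 - 146*u^2 - 15*u + 225) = (u - 5)*(u + 3)*(u^4 - 10*u^3 + 28*u^2 - 6*u - 45) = (u - 5)*(u - 3)*(u + 3)*(u^3 - 7*u^2 + 7*u + 15) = (u - 5)^2*(u - 3)*(u + 3)*(u^2 - 2*u - 3) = (u - 5)^2*(u - 3)*(u + 1)*(u + 3)*(u - 3)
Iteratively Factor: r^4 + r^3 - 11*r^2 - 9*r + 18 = (r + 2)*(r^3 - r^2 - 9*r + 9) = (r + 2)*(r + 3)*(r^2 - 4*r + 3) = (r - 3)*(r + 2)*(r + 3)*(r - 1)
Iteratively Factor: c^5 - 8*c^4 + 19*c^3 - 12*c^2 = (c - 4)*(c^4 - 4*c^3 + 3*c^2) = (c - 4)*(c - 1)*(c^3 - 3*c^2) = (c - 4)*(c - 3)*(c - 1)*(c^2) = c*(c - 4)*(c - 3)*(c - 1)*(c)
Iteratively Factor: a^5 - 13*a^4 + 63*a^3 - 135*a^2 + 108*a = (a - 4)*(a^4 - 9*a^3 + 27*a^2 - 27*a) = (a - 4)*(a - 3)*(a^3 - 6*a^2 + 9*a) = a*(a - 4)*(a - 3)*(a^2 - 6*a + 9) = a*(a - 4)*(a - 3)^2*(a - 3)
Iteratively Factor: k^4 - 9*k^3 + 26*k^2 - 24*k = (k)*(k^3 - 9*k^2 + 26*k - 24) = k*(k - 4)*(k^2 - 5*k + 6) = k*(k - 4)*(k - 3)*(k - 2)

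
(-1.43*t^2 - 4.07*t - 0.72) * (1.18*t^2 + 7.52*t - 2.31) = -1.6874*t^4 - 15.5562*t^3 - 28.1527*t^2 + 3.9873*t + 1.6632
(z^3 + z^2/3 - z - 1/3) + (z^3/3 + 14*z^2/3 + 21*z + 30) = 4*z^3/3 + 5*z^2 + 20*z + 89/3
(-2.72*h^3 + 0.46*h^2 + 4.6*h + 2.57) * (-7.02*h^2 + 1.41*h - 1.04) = 19.0944*h^5 - 7.0644*h^4 - 28.8146*h^3 - 12.0338*h^2 - 1.1603*h - 2.6728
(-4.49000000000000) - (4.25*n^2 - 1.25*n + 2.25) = -4.25*n^2 + 1.25*n - 6.74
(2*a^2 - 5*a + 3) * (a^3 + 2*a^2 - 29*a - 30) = 2*a^5 - a^4 - 65*a^3 + 91*a^2 + 63*a - 90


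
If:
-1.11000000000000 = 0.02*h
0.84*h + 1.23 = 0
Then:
No Solution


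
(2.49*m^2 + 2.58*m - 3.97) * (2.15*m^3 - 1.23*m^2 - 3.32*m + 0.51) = 5.3535*m^5 + 2.4843*m^4 - 19.9757*m^3 - 2.4126*m^2 + 14.4962*m - 2.0247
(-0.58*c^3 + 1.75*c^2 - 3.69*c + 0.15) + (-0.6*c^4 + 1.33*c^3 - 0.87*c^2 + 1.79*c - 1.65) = -0.6*c^4 + 0.75*c^3 + 0.88*c^2 - 1.9*c - 1.5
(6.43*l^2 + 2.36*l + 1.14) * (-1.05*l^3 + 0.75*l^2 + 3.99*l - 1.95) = -6.7515*l^5 + 2.3445*l^4 + 26.2287*l^3 - 2.2671*l^2 - 0.0533999999999999*l - 2.223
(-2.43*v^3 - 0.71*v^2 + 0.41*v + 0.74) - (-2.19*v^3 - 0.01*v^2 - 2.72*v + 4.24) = -0.24*v^3 - 0.7*v^2 + 3.13*v - 3.5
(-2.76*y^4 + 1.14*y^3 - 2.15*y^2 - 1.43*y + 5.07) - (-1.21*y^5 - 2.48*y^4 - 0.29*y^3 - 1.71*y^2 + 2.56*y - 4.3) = 1.21*y^5 - 0.28*y^4 + 1.43*y^3 - 0.44*y^2 - 3.99*y + 9.37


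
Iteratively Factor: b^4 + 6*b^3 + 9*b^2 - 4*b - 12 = (b - 1)*(b^3 + 7*b^2 + 16*b + 12) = (b - 1)*(b + 3)*(b^2 + 4*b + 4) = (b - 1)*(b + 2)*(b + 3)*(b + 2)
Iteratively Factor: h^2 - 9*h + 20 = (h - 5)*(h - 4)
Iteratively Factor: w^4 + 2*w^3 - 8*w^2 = (w)*(w^3 + 2*w^2 - 8*w) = w*(w + 4)*(w^2 - 2*w) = w^2*(w + 4)*(w - 2)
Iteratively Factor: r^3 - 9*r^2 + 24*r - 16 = (r - 4)*(r^2 - 5*r + 4) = (r - 4)^2*(r - 1)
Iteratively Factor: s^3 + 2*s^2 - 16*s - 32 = (s + 2)*(s^2 - 16) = (s - 4)*(s + 2)*(s + 4)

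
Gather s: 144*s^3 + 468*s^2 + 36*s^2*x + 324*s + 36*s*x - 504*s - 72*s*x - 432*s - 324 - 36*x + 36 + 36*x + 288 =144*s^3 + s^2*(36*x + 468) + s*(-36*x - 612)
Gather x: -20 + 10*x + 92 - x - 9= 9*x + 63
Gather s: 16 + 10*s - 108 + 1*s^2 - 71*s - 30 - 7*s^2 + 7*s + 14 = -6*s^2 - 54*s - 108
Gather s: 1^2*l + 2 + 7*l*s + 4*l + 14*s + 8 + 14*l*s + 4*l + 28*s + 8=9*l + s*(21*l + 42) + 18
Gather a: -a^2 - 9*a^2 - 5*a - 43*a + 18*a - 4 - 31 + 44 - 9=-10*a^2 - 30*a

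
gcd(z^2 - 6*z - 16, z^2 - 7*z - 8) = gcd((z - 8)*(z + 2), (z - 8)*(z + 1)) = z - 8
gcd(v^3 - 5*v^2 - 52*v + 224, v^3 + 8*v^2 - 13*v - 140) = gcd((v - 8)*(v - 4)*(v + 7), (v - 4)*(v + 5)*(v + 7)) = v^2 + 3*v - 28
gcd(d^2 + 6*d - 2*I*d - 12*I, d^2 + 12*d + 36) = d + 6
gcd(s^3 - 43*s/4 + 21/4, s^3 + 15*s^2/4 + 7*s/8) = s + 7/2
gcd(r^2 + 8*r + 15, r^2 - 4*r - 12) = 1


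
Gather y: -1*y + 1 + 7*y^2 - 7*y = 7*y^2 - 8*y + 1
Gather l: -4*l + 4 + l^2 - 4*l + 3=l^2 - 8*l + 7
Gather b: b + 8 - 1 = b + 7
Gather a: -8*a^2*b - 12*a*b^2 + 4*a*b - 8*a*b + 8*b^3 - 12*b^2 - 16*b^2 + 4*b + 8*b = -8*a^2*b + a*(-12*b^2 - 4*b) + 8*b^3 - 28*b^2 + 12*b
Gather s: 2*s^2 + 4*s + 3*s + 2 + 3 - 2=2*s^2 + 7*s + 3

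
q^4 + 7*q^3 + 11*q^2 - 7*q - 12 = (q - 1)*(q + 1)*(q + 3)*(q + 4)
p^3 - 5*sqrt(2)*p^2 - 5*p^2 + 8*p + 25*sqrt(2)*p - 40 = (p - 5)*(p - 4*sqrt(2))*(p - sqrt(2))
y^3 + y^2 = y^2*(y + 1)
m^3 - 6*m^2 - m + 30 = (m - 5)*(m - 3)*(m + 2)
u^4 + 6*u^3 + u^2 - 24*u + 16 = (u - 1)^2*(u + 4)^2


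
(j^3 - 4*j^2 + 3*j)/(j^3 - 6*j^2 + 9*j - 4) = j*(j - 3)/(j^2 - 5*j + 4)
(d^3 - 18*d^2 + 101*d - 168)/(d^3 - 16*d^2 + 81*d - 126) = (d - 8)/(d - 6)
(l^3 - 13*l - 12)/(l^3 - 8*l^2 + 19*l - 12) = (l^2 + 4*l + 3)/(l^2 - 4*l + 3)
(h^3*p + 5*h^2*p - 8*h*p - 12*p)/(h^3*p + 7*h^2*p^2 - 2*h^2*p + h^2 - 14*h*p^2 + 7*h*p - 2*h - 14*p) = p*(h^2 + 7*h + 6)/(h^2*p + 7*h*p^2 + h + 7*p)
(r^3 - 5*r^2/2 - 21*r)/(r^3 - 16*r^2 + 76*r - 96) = r*(2*r + 7)/(2*(r^2 - 10*r + 16))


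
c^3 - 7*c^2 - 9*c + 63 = (c - 7)*(c - 3)*(c + 3)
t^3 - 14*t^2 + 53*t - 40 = (t - 8)*(t - 5)*(t - 1)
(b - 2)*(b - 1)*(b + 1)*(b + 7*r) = b^4 + 7*b^3*r - 2*b^3 - 14*b^2*r - b^2 - 7*b*r + 2*b + 14*r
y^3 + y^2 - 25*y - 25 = (y - 5)*(y + 1)*(y + 5)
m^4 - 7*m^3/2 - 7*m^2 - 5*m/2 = m*(m - 5)*(m + 1/2)*(m + 1)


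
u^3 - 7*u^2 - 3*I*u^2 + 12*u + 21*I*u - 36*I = (u - 4)*(u - 3)*(u - 3*I)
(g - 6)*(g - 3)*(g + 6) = g^3 - 3*g^2 - 36*g + 108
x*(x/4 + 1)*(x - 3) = x^3/4 + x^2/4 - 3*x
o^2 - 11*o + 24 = (o - 8)*(o - 3)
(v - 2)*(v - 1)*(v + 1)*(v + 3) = v^4 + v^3 - 7*v^2 - v + 6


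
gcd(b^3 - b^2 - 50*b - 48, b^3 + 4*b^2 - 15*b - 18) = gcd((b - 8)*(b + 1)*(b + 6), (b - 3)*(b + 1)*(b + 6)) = b^2 + 7*b + 6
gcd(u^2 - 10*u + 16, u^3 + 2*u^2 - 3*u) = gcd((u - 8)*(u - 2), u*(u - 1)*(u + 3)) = 1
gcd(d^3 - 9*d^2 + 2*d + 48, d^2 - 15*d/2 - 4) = d - 8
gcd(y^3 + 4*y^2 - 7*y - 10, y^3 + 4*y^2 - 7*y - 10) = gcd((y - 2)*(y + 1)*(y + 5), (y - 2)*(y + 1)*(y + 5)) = y^3 + 4*y^2 - 7*y - 10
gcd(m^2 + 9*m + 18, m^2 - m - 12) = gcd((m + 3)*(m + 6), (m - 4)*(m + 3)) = m + 3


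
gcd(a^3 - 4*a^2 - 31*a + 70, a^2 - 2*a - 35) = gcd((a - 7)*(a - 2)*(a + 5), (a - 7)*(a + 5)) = a^2 - 2*a - 35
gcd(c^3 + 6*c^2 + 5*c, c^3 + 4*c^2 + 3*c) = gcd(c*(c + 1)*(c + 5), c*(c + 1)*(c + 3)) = c^2 + c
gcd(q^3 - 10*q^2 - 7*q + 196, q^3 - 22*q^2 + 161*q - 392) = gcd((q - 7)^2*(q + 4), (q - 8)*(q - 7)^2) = q^2 - 14*q + 49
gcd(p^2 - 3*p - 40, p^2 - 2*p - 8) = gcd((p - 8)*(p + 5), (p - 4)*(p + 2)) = 1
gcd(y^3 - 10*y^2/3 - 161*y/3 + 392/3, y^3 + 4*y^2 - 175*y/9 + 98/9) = y^2 + 14*y/3 - 49/3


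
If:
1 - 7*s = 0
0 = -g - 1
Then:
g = -1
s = 1/7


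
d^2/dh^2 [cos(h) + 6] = -cos(h)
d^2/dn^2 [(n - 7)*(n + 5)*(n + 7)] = 6*n + 10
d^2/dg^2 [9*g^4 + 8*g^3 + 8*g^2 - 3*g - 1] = 108*g^2 + 48*g + 16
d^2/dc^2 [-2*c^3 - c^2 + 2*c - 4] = -12*c - 2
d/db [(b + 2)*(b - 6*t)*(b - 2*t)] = 3*b^2 - 16*b*t + 4*b + 12*t^2 - 16*t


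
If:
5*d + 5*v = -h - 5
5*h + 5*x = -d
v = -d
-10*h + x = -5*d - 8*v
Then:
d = 275/16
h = -5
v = -275/16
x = 25/16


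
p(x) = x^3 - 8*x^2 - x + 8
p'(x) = 3*x^2 - 16*x - 1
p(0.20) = 7.49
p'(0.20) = -4.08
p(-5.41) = -379.08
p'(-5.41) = 173.36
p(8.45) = 31.68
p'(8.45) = 78.01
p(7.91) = -5.54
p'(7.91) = 60.14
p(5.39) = -73.22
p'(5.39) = -0.08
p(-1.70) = -18.33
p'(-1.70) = 34.87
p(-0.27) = 7.67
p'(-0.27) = 3.54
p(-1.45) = -10.42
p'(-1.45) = 28.51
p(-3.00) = -88.00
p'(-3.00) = 74.00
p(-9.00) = -1360.00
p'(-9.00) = 386.00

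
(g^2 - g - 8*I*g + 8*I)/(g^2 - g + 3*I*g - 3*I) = (g - 8*I)/(g + 3*I)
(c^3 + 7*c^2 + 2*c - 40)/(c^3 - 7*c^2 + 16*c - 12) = (c^2 + 9*c + 20)/(c^2 - 5*c + 6)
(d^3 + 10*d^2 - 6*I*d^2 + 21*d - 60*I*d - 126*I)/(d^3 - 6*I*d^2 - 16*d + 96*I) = (d^2 + 10*d + 21)/(d^2 - 16)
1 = 1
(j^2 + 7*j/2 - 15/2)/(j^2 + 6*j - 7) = (2*j^2 + 7*j - 15)/(2*(j^2 + 6*j - 7))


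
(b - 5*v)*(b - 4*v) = b^2 - 9*b*v + 20*v^2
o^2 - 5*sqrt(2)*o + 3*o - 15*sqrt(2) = (o + 3)*(o - 5*sqrt(2))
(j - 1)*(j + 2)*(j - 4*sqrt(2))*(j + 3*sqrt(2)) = j^4 - sqrt(2)*j^3 + j^3 - 26*j^2 - sqrt(2)*j^2 - 24*j + 2*sqrt(2)*j + 48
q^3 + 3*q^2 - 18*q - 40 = (q - 4)*(q + 2)*(q + 5)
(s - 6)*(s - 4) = s^2 - 10*s + 24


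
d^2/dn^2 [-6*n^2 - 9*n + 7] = -12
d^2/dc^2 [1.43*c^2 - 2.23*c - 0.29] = 2.86000000000000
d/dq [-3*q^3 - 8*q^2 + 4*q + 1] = -9*q^2 - 16*q + 4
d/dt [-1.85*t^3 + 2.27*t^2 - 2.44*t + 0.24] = -5.55*t^2 + 4.54*t - 2.44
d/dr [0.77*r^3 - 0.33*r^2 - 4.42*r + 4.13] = 2.31*r^2 - 0.66*r - 4.42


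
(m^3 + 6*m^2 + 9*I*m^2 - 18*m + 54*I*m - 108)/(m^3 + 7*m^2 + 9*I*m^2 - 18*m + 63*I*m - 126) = (m + 6)/(m + 7)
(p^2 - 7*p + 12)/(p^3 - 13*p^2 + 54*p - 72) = 1/(p - 6)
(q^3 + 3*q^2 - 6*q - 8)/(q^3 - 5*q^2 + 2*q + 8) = (q + 4)/(q - 4)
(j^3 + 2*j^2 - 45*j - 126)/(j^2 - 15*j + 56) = (j^2 + 9*j + 18)/(j - 8)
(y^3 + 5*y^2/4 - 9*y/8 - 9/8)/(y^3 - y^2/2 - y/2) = (8*y^2 + 18*y + 9)/(4*y*(2*y + 1))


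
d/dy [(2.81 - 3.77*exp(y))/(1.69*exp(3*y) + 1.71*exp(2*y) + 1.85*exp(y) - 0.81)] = (12.7426*exp(3*y) - 7.8*exp(2*y) - 9.6102*exp(y) - 2.1448)*exp(y)/(2.8561*exp(6*y) + 5.7798*exp(5*y) + 9.1771*exp(4*y) + 3.5892*exp(3*y) + 0.6523*exp(2*y) - 2.997*exp(y) + 0.6561)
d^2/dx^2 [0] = 0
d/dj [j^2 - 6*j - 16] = 2*j - 6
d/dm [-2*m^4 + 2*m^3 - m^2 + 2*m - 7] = -8*m^3 + 6*m^2 - 2*m + 2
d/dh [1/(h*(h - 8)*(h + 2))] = (-h*(h - 8) - h*(h + 2) - (h - 8)*(h + 2))/(h^2*(h - 8)^2*(h + 2)^2)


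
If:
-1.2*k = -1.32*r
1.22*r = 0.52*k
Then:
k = 0.00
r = 0.00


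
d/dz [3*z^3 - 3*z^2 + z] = 9*z^2 - 6*z + 1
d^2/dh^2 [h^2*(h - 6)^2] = 12*h^2 - 72*h + 72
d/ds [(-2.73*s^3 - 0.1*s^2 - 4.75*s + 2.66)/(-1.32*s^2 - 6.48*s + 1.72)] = (3.6036*s^4 + 35.3808*s^3 - 19.7088*s^2 + 6.6784*s + 9.0668)/(1.7424*s^4 + 17.1072*s^3 + 37.4496*s^2 - 22.2912*s + 2.9584)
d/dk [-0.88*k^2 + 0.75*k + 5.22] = 0.75 - 1.76*k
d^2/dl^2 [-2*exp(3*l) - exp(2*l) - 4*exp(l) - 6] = (-18*exp(2*l) - 4*exp(l) - 4)*exp(l)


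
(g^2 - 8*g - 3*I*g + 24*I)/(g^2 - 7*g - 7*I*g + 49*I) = (g^2 - 8*g - 3*I*g + 24*I)/(g^2 - 7*g - 7*I*g + 49*I)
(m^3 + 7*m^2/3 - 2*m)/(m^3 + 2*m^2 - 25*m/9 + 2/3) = 3*m/(3*m - 1)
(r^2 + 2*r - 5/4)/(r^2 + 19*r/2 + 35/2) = (r - 1/2)/(r + 7)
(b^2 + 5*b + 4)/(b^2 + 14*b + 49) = (b^2 + 5*b + 4)/(b^2 + 14*b + 49)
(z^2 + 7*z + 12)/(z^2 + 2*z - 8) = (z + 3)/(z - 2)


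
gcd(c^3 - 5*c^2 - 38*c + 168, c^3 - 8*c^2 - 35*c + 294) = c^2 - c - 42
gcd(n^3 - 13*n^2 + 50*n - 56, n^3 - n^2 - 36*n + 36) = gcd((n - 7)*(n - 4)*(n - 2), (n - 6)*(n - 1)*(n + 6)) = 1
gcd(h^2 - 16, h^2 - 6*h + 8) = h - 4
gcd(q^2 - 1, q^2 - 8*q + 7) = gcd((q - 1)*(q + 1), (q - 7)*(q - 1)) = q - 1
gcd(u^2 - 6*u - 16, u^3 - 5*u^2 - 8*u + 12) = u + 2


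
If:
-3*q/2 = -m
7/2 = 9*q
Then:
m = 7/12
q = 7/18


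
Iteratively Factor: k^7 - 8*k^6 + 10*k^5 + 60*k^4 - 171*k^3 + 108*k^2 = (k - 3)*(k^6 - 5*k^5 - 5*k^4 + 45*k^3 - 36*k^2) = (k - 4)*(k - 3)*(k^5 - k^4 - 9*k^3 + 9*k^2) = k*(k - 4)*(k - 3)*(k^4 - k^3 - 9*k^2 + 9*k) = k^2*(k - 4)*(k - 3)*(k^3 - k^2 - 9*k + 9) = k^2*(k - 4)*(k - 3)^2*(k^2 + 2*k - 3) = k^2*(k - 4)*(k - 3)^2*(k - 1)*(k + 3)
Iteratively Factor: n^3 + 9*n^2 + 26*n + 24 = (n + 3)*(n^2 + 6*n + 8) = (n + 2)*(n + 3)*(n + 4)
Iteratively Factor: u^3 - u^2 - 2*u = (u - 2)*(u^2 + u) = u*(u - 2)*(u + 1)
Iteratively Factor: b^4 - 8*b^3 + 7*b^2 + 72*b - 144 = (b - 4)*(b^3 - 4*b^2 - 9*b + 36) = (b - 4)*(b + 3)*(b^2 - 7*b + 12) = (b - 4)^2*(b + 3)*(b - 3)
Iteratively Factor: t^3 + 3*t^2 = (t)*(t^2 + 3*t) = t^2*(t + 3)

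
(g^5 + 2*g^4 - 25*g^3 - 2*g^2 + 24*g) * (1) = g^5 + 2*g^4 - 25*g^3 - 2*g^2 + 24*g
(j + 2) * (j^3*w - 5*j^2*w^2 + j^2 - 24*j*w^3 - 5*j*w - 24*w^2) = j^4*w - 5*j^3*w^2 + 2*j^3*w + j^3 - 24*j^2*w^3 - 10*j^2*w^2 - 5*j^2*w + 2*j^2 - 48*j*w^3 - 24*j*w^2 - 10*j*w - 48*w^2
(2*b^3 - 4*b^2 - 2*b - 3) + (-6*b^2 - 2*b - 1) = 2*b^3 - 10*b^2 - 4*b - 4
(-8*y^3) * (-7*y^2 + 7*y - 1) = 56*y^5 - 56*y^4 + 8*y^3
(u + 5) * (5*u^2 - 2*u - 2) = 5*u^3 + 23*u^2 - 12*u - 10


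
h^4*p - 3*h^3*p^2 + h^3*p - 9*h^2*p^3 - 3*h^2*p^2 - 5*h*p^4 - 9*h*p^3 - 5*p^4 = (h - 5*p)*(h + p)^2*(h*p + p)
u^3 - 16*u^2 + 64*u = u*(u - 8)^2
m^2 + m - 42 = (m - 6)*(m + 7)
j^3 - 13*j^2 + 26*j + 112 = (j - 8)*(j - 7)*(j + 2)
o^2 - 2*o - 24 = (o - 6)*(o + 4)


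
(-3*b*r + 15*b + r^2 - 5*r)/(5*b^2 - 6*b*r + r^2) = (-3*b*r + 15*b + r^2 - 5*r)/(5*b^2 - 6*b*r + r^2)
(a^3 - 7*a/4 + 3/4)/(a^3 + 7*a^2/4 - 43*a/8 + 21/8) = 2*(4*a^2 + 4*a - 3)/(8*a^2 + 22*a - 21)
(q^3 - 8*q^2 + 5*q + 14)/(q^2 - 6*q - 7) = q - 2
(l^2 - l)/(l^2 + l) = (l - 1)/(l + 1)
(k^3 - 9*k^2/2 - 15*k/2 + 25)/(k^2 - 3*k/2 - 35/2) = (2*k^2 + k - 10)/(2*k + 7)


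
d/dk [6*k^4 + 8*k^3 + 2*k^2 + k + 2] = 24*k^3 + 24*k^2 + 4*k + 1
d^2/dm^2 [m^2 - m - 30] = 2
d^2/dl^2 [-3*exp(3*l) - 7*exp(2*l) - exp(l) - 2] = (-27*exp(2*l) - 28*exp(l) - 1)*exp(l)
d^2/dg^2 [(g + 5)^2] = 2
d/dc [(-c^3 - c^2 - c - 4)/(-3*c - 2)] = (6*c^3 + 9*c^2 + 4*c - 10)/(9*c^2 + 12*c + 4)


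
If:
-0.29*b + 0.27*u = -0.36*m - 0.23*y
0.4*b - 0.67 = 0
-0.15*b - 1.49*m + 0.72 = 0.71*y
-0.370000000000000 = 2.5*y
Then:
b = 1.68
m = 0.39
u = 1.41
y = -0.15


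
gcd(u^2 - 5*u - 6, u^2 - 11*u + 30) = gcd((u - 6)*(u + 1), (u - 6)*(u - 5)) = u - 6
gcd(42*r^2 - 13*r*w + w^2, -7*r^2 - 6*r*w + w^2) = 7*r - w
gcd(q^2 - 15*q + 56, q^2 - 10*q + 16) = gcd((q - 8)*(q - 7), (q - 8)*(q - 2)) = q - 8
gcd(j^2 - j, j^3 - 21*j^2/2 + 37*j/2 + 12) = 1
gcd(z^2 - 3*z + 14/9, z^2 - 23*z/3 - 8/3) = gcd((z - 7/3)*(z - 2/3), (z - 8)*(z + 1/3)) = 1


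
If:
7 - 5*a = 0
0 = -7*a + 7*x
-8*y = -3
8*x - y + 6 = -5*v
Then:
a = 7/5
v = -673/200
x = 7/5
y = 3/8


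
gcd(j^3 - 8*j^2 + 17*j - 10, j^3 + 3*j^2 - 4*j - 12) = j - 2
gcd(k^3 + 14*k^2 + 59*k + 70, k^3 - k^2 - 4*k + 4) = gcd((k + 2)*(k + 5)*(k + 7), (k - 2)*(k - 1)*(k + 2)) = k + 2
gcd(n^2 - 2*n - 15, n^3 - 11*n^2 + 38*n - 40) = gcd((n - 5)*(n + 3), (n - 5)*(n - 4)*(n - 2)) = n - 5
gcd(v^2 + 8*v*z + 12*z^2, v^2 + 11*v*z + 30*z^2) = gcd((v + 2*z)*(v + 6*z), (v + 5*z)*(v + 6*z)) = v + 6*z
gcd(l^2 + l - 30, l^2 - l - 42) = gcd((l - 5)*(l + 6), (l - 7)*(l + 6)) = l + 6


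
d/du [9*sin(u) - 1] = 9*cos(u)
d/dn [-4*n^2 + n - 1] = 1 - 8*n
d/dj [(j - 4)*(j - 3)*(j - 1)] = 3*j^2 - 16*j + 19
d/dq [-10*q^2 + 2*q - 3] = 2 - 20*q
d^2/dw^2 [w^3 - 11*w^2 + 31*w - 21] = 6*w - 22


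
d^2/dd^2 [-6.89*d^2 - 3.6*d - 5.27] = -13.7800000000000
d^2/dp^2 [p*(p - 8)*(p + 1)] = 6*p - 14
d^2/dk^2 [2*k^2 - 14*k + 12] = 4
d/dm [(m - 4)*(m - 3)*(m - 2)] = 3*m^2 - 18*m + 26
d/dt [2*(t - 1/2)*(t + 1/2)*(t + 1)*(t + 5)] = 8*t^3 + 36*t^2 + 19*t - 3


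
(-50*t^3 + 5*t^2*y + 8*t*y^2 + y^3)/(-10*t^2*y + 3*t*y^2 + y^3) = (5*t + y)/y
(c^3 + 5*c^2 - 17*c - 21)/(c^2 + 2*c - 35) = (c^2 - 2*c - 3)/(c - 5)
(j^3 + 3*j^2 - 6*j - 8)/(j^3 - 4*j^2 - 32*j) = (j^2 - j - 2)/(j*(j - 8))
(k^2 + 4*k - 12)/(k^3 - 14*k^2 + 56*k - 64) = (k + 6)/(k^2 - 12*k + 32)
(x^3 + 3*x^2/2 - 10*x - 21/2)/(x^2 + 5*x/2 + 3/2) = (2*x^2 + x - 21)/(2*x + 3)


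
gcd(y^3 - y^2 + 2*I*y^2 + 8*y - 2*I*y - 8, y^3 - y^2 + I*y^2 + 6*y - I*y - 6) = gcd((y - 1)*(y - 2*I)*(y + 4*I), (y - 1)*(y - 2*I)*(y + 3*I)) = y^2 + y*(-1 - 2*I) + 2*I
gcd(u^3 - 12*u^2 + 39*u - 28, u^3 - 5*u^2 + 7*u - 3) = u - 1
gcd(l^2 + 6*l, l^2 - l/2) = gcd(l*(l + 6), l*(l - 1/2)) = l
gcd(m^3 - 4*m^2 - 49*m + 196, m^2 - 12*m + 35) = m - 7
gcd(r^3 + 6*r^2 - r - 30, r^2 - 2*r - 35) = r + 5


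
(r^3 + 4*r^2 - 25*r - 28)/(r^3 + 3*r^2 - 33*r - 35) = (r - 4)/(r - 5)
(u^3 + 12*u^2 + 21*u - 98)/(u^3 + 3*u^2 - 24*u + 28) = (u + 7)/(u - 2)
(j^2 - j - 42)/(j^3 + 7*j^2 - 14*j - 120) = (j - 7)/(j^2 + j - 20)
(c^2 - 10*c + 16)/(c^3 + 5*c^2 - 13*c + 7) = (c^2 - 10*c + 16)/(c^3 + 5*c^2 - 13*c + 7)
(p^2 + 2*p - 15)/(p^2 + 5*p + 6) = (p^2 + 2*p - 15)/(p^2 + 5*p + 6)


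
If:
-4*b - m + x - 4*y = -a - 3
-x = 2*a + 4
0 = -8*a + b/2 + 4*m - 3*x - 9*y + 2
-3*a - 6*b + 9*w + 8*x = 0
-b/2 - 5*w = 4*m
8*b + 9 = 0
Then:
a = -35659/37424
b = -9/8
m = -31881/37424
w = 29715/37424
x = -39189/18712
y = 49631/37424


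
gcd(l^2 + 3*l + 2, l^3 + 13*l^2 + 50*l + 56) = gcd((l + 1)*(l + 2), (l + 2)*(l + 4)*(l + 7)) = l + 2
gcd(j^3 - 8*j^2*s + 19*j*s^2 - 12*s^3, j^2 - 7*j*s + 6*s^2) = -j + s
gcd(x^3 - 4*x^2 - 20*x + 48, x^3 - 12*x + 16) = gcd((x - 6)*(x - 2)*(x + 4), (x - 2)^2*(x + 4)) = x^2 + 2*x - 8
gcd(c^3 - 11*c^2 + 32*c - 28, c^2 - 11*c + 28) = c - 7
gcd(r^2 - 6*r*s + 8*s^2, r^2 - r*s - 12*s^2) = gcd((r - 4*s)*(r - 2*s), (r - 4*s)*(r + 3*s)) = r - 4*s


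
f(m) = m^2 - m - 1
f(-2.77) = 9.44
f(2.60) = 3.16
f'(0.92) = 0.84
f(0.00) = -1.00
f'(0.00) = -1.00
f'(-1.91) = -4.82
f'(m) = 2*m - 1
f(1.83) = 0.52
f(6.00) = 29.00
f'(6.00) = 11.00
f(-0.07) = -0.93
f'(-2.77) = -6.54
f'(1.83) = 2.66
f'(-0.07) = -1.14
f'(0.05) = -0.90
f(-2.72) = 9.12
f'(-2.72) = -6.44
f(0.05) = -1.05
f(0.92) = -1.07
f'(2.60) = 4.20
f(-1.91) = 4.56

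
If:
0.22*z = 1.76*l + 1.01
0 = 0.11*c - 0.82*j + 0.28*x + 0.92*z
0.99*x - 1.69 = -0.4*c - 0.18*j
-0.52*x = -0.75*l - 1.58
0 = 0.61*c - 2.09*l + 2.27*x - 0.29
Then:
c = -12.65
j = 13.36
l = 0.94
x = 4.39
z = 12.08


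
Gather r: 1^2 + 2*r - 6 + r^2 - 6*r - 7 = r^2 - 4*r - 12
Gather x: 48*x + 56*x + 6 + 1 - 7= 104*x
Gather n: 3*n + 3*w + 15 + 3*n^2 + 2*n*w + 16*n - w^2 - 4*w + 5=3*n^2 + n*(2*w + 19) - w^2 - w + 20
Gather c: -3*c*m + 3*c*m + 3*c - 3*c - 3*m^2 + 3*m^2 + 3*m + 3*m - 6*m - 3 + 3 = 0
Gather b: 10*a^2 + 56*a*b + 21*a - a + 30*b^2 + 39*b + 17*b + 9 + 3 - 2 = 10*a^2 + 20*a + 30*b^2 + b*(56*a + 56) + 10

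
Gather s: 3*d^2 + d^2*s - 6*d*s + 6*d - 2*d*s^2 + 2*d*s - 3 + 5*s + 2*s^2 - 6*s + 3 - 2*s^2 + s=3*d^2 - 2*d*s^2 + 6*d + s*(d^2 - 4*d)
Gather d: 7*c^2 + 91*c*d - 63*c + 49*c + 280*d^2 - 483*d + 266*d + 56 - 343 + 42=7*c^2 - 14*c + 280*d^2 + d*(91*c - 217) - 245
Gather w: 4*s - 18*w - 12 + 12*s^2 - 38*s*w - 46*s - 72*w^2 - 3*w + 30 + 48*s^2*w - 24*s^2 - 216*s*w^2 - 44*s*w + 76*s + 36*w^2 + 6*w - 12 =-12*s^2 + 34*s + w^2*(-216*s - 36) + w*(48*s^2 - 82*s - 15) + 6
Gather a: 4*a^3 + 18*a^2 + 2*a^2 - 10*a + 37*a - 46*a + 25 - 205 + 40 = 4*a^3 + 20*a^2 - 19*a - 140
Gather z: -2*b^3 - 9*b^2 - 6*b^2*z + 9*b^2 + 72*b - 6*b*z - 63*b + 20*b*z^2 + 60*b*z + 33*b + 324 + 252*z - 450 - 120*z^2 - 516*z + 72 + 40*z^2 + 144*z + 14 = -2*b^3 + 42*b + z^2*(20*b - 80) + z*(-6*b^2 + 54*b - 120) - 40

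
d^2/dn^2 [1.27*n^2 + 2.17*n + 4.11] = 2.54000000000000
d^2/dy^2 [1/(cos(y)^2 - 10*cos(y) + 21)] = (-8*sin(y)^4 + 36*sin(y)^2 - 495*cos(y) + 15*cos(3*y) + 288)/(2*(cos(y) - 7)^3*(cos(y) - 3)^3)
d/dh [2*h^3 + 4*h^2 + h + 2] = 6*h^2 + 8*h + 1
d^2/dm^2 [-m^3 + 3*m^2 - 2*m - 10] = 6 - 6*m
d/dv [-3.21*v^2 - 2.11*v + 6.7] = -6.42*v - 2.11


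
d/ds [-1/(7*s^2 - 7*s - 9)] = 7*(2*s - 1)/(-7*s^2 + 7*s + 9)^2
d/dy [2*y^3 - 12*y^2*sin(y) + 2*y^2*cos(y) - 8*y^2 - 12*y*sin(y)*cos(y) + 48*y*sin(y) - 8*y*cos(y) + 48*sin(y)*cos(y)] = -2*y^2*sin(y) - 12*y^2*cos(y) + 6*y^2 - 16*y*sin(y) + 52*y*cos(y) - 12*y*cos(2*y) - 16*y + 48*sin(y) - 6*sin(2*y) - 8*cos(y) + 48*cos(2*y)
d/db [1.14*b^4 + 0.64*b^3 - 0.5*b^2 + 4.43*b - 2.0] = 4.56*b^3 + 1.92*b^2 - 1.0*b + 4.43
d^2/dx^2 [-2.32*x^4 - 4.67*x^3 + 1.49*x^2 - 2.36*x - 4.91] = -27.84*x^2 - 28.02*x + 2.98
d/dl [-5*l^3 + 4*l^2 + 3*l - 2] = -15*l^2 + 8*l + 3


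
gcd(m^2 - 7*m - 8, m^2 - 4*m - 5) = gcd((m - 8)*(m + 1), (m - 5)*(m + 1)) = m + 1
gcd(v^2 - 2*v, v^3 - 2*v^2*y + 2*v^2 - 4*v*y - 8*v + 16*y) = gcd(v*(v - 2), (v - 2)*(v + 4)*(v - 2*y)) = v - 2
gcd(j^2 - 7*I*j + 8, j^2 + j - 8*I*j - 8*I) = j - 8*I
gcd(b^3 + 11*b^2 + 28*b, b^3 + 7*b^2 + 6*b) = b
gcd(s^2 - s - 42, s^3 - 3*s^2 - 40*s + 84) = s^2 - s - 42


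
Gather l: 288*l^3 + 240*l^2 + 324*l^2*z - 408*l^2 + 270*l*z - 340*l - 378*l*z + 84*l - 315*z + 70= 288*l^3 + l^2*(324*z - 168) + l*(-108*z - 256) - 315*z + 70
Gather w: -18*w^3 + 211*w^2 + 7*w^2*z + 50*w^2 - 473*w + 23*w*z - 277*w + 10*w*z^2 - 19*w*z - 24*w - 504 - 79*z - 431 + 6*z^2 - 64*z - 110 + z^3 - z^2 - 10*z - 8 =-18*w^3 + w^2*(7*z + 261) + w*(10*z^2 + 4*z - 774) + z^3 + 5*z^2 - 153*z - 1053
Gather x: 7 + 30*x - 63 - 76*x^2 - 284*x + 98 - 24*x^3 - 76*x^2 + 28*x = -24*x^3 - 152*x^2 - 226*x + 42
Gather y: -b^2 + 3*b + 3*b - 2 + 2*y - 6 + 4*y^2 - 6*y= -b^2 + 6*b + 4*y^2 - 4*y - 8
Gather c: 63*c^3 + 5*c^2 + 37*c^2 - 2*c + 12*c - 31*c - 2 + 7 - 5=63*c^3 + 42*c^2 - 21*c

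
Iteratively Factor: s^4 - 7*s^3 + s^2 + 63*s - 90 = (s + 3)*(s^3 - 10*s^2 + 31*s - 30) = (s - 3)*(s + 3)*(s^2 - 7*s + 10) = (s - 5)*(s - 3)*(s + 3)*(s - 2)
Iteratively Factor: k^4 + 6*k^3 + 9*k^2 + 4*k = (k + 4)*(k^3 + 2*k^2 + k) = (k + 1)*(k + 4)*(k^2 + k) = k*(k + 1)*(k + 4)*(k + 1)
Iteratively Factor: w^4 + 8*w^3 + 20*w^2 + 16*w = (w + 2)*(w^3 + 6*w^2 + 8*w) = (w + 2)^2*(w^2 + 4*w) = (w + 2)^2*(w + 4)*(w)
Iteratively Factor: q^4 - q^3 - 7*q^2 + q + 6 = (q - 1)*(q^3 - 7*q - 6) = (q - 1)*(q + 2)*(q^2 - 2*q - 3) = (q - 3)*(q - 1)*(q + 2)*(q + 1)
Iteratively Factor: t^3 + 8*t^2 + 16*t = (t)*(t^2 + 8*t + 16) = t*(t + 4)*(t + 4)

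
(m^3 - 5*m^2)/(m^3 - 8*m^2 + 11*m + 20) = m^2/(m^2 - 3*m - 4)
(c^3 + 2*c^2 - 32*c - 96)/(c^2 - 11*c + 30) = (c^2 + 8*c + 16)/(c - 5)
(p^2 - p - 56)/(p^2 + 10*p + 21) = (p - 8)/(p + 3)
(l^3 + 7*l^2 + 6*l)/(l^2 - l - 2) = l*(l + 6)/(l - 2)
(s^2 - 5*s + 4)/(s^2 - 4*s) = (s - 1)/s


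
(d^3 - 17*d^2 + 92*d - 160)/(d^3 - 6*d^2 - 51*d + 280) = (d - 4)/(d + 7)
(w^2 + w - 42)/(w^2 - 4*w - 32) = (-w^2 - w + 42)/(-w^2 + 4*w + 32)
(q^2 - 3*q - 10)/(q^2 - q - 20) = (q + 2)/(q + 4)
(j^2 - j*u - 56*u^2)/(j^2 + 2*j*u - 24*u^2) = (j^2 - j*u - 56*u^2)/(j^2 + 2*j*u - 24*u^2)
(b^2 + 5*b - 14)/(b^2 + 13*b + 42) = (b - 2)/(b + 6)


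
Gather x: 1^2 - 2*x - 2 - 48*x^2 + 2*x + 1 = -48*x^2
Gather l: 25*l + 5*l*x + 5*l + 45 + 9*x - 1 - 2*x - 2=l*(5*x + 30) + 7*x + 42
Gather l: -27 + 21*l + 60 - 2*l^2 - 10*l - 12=-2*l^2 + 11*l + 21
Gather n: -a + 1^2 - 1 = -a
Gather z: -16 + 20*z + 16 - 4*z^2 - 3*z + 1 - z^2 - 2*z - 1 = -5*z^2 + 15*z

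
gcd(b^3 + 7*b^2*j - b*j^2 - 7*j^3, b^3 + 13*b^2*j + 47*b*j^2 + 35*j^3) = b^2 + 8*b*j + 7*j^2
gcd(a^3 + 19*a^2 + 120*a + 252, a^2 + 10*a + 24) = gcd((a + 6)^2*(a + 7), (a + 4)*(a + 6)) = a + 6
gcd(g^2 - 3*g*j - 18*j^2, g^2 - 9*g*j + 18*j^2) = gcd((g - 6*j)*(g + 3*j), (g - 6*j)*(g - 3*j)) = g - 6*j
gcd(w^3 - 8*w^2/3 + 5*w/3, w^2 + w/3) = w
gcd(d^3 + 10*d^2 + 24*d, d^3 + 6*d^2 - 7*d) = d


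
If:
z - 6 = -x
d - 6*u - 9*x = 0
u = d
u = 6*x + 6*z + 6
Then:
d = 42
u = 42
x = -70/3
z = 88/3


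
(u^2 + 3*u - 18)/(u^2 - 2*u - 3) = (u + 6)/(u + 1)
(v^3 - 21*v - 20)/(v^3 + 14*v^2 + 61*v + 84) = (v^2 - 4*v - 5)/(v^2 + 10*v + 21)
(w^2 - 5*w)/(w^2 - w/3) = 3*(w - 5)/(3*w - 1)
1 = 1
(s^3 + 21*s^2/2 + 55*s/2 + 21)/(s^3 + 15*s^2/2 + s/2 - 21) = (2*s + 3)/(2*s - 3)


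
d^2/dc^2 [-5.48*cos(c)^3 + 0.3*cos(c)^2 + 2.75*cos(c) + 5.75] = 1.36*cos(c) - 0.6*cos(2*c) + 12.33*cos(3*c)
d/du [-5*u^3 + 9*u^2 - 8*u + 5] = -15*u^2 + 18*u - 8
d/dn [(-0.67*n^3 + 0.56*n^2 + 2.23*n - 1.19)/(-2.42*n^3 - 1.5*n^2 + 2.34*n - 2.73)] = (2.3602*n^4 + 7.6576*n^3 + 1.5033*n^2 - 6.6276*n - 3.3033)/(5.8564*n^6 + 7.26*n^5 - 9.0756*n^4 + 6.1932*n^3 + 13.6656*n^2 - 12.7764*n + 7.4529)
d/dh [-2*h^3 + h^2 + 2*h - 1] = -6*h^2 + 2*h + 2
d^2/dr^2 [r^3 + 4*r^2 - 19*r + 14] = 6*r + 8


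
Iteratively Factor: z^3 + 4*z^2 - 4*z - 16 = (z + 4)*(z^2 - 4) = (z - 2)*(z + 4)*(z + 2)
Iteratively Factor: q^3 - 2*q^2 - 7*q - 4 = (q + 1)*(q^2 - 3*q - 4) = (q - 4)*(q + 1)*(q + 1)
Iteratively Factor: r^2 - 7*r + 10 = (r - 2)*(r - 5)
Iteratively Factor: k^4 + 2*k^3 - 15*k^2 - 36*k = (k)*(k^3 + 2*k^2 - 15*k - 36) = k*(k + 3)*(k^2 - k - 12) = k*(k + 3)^2*(k - 4)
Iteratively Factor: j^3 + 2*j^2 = (j + 2)*(j^2) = j*(j + 2)*(j)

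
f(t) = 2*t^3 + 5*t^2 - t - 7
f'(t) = 6*t^2 + 10*t - 1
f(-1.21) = -2.01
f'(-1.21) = -4.32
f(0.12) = -7.04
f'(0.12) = 0.29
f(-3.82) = -41.70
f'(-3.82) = 48.35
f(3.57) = 144.15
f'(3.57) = 111.17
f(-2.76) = -8.20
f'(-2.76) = 17.11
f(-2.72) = -7.54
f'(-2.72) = 16.19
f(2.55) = 56.13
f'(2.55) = 63.52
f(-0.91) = -3.46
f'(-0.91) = -5.13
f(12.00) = 4157.00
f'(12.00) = 983.00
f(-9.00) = -1051.00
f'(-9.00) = 395.00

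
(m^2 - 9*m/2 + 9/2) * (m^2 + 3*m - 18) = m^4 - 3*m^3/2 - 27*m^2 + 189*m/2 - 81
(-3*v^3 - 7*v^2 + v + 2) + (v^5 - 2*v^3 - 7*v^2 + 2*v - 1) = v^5 - 5*v^3 - 14*v^2 + 3*v + 1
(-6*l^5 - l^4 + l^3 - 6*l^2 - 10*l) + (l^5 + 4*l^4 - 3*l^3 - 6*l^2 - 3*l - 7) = -5*l^5 + 3*l^4 - 2*l^3 - 12*l^2 - 13*l - 7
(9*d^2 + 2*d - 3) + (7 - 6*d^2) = 3*d^2 + 2*d + 4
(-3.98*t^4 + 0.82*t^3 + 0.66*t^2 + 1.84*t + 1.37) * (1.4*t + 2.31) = -5.572*t^5 - 8.0458*t^4 + 2.8182*t^3 + 4.1006*t^2 + 6.1684*t + 3.1647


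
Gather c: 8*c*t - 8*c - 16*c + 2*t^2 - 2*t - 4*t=c*(8*t - 24) + 2*t^2 - 6*t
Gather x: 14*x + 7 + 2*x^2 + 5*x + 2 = 2*x^2 + 19*x + 9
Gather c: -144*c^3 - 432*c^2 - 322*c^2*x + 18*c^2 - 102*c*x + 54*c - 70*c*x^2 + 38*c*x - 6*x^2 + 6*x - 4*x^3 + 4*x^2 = -144*c^3 + c^2*(-322*x - 414) + c*(-70*x^2 - 64*x + 54) - 4*x^3 - 2*x^2 + 6*x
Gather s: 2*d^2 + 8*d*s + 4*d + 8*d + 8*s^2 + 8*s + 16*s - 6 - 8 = 2*d^2 + 12*d + 8*s^2 + s*(8*d + 24) - 14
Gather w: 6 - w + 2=8 - w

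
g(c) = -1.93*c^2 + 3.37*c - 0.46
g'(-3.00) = 14.95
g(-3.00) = -27.94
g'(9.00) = -31.37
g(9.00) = -126.46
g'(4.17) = -12.73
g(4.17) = -19.97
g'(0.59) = 1.09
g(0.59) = 0.86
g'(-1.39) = 8.74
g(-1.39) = -8.87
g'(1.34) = -1.80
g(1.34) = 0.59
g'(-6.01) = 26.57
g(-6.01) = -90.43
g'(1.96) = -4.20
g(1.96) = -1.27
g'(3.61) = -10.56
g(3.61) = -13.45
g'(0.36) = 1.98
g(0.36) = 0.50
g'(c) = 3.37 - 3.86*c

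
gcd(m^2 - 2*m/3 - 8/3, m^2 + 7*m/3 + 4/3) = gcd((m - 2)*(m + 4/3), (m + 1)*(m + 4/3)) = m + 4/3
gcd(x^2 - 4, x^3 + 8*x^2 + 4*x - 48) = x - 2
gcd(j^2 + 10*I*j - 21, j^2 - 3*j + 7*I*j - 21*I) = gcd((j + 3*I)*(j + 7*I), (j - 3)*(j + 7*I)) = j + 7*I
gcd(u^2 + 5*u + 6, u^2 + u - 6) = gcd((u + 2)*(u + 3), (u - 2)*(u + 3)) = u + 3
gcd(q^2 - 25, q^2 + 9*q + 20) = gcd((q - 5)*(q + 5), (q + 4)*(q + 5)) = q + 5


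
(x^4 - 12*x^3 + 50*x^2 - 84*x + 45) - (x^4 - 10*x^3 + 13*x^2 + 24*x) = -2*x^3 + 37*x^2 - 108*x + 45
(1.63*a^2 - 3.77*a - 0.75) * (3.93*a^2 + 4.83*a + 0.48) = 6.4059*a^4 - 6.9432*a^3 - 20.3742*a^2 - 5.4321*a - 0.36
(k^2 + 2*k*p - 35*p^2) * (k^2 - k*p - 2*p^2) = k^4 + k^3*p - 39*k^2*p^2 + 31*k*p^3 + 70*p^4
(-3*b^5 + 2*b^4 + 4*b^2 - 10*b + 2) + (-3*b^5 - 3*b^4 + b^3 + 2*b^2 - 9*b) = -6*b^5 - b^4 + b^3 + 6*b^2 - 19*b + 2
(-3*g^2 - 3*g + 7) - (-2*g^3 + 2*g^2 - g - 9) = 2*g^3 - 5*g^2 - 2*g + 16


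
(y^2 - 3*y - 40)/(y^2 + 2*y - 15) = (y - 8)/(y - 3)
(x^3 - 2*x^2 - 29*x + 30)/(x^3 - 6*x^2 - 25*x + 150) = (x - 1)/(x - 5)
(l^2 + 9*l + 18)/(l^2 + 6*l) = (l + 3)/l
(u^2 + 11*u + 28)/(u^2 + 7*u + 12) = (u + 7)/(u + 3)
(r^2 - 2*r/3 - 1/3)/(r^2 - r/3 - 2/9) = 3*(r - 1)/(3*r - 2)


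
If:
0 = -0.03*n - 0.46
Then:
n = -15.33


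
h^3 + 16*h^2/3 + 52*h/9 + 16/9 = (h + 2/3)^2*(h + 4)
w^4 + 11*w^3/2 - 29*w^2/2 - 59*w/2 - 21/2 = (w - 3)*(w + 1/2)*(w + 1)*(w + 7)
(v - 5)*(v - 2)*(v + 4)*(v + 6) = v^4 + 3*v^3 - 36*v^2 - 68*v + 240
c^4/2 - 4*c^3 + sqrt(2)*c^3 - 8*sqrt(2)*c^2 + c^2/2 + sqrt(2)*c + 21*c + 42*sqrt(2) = (c/2 + 1)*(c - 7)*(c - 3)*(c + 2*sqrt(2))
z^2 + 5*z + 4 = (z + 1)*(z + 4)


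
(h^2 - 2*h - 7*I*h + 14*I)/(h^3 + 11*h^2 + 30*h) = (h^2 - 2*h - 7*I*h + 14*I)/(h*(h^2 + 11*h + 30))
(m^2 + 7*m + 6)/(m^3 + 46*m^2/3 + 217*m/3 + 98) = 3*(m + 1)/(3*m^2 + 28*m + 49)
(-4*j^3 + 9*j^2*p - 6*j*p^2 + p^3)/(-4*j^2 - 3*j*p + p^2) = (j^2 - 2*j*p + p^2)/(j + p)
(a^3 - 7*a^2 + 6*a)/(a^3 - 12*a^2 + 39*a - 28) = a*(a - 6)/(a^2 - 11*a + 28)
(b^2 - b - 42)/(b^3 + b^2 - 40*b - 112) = (b + 6)/(b^2 + 8*b + 16)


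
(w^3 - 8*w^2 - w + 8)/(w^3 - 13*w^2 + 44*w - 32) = (w + 1)/(w - 4)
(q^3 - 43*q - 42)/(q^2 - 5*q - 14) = (q^2 + 7*q + 6)/(q + 2)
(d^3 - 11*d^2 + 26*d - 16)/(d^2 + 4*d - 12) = (d^2 - 9*d + 8)/(d + 6)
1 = 1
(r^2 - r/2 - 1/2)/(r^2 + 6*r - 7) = (r + 1/2)/(r + 7)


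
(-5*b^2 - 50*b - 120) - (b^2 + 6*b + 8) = -6*b^2 - 56*b - 128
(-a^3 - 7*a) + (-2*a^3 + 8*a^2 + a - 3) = -3*a^3 + 8*a^2 - 6*a - 3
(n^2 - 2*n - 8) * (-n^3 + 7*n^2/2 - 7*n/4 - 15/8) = -n^5 + 11*n^4/2 - 3*n^3/4 - 211*n^2/8 + 71*n/4 + 15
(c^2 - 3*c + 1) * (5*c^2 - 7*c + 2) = 5*c^4 - 22*c^3 + 28*c^2 - 13*c + 2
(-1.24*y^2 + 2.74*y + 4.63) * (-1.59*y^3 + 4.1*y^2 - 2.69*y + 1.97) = 1.9716*y^5 - 9.4406*y^4 + 7.2079*y^3 + 9.1696*y^2 - 7.0569*y + 9.1211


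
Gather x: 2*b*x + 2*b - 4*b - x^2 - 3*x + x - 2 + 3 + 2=-2*b - x^2 + x*(2*b - 2) + 3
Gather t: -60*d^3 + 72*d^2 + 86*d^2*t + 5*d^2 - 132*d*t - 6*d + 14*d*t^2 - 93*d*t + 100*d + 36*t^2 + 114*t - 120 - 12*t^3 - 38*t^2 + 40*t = -60*d^3 + 77*d^2 + 94*d - 12*t^3 + t^2*(14*d - 2) + t*(86*d^2 - 225*d + 154) - 120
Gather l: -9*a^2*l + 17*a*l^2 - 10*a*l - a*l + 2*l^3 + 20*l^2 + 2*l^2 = 2*l^3 + l^2*(17*a + 22) + l*(-9*a^2 - 11*a)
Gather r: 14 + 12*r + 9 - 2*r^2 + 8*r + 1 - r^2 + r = -3*r^2 + 21*r + 24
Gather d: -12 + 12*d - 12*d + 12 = 0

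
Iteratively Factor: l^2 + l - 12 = (l - 3)*(l + 4)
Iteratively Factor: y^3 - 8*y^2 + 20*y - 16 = (y - 2)*(y^2 - 6*y + 8) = (y - 2)^2*(y - 4)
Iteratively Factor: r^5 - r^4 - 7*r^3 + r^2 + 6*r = (r - 3)*(r^4 + 2*r^3 - r^2 - 2*r) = r*(r - 3)*(r^3 + 2*r^2 - r - 2) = r*(r - 3)*(r - 1)*(r^2 + 3*r + 2) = r*(r - 3)*(r - 1)*(r + 1)*(r + 2)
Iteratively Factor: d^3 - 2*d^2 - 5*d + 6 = (d - 3)*(d^2 + d - 2) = (d - 3)*(d - 1)*(d + 2)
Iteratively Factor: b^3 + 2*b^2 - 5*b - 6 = (b - 2)*(b^2 + 4*b + 3) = (b - 2)*(b + 1)*(b + 3)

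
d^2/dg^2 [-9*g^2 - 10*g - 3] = -18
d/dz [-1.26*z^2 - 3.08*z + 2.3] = -2.52*z - 3.08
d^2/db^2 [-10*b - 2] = 0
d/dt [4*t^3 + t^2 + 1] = 2*t*(6*t + 1)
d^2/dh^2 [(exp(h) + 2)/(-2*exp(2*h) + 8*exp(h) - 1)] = (-4*exp(4*h) - 48*exp(3*h) + 108*exp(2*h) - 120*exp(h) - 17)*exp(h)/(8*exp(6*h) - 96*exp(5*h) + 396*exp(4*h) - 608*exp(3*h) + 198*exp(2*h) - 24*exp(h) + 1)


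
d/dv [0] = 0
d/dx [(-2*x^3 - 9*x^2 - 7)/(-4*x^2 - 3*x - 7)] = (8*x^4 + 12*x^3 + 69*x^2 + 70*x - 21)/(16*x^4 + 24*x^3 + 65*x^2 + 42*x + 49)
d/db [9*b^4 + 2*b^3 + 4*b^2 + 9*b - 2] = 36*b^3 + 6*b^2 + 8*b + 9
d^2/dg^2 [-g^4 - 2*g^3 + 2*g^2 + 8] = -12*g^2 - 12*g + 4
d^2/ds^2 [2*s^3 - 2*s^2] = 12*s - 4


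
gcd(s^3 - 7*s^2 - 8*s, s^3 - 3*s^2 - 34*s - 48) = s - 8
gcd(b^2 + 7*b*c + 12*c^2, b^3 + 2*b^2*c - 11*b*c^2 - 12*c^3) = b + 4*c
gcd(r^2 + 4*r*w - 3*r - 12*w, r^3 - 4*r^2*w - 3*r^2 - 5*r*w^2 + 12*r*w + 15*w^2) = r - 3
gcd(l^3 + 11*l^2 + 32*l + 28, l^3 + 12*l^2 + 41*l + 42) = l^2 + 9*l + 14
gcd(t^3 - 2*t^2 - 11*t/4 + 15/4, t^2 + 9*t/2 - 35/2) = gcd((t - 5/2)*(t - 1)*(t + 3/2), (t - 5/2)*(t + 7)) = t - 5/2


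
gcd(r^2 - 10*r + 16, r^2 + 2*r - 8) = r - 2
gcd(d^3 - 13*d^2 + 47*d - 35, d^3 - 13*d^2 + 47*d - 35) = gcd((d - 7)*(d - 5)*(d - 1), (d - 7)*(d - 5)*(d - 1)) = d^3 - 13*d^2 + 47*d - 35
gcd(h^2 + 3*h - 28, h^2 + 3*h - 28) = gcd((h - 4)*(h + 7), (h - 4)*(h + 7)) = h^2 + 3*h - 28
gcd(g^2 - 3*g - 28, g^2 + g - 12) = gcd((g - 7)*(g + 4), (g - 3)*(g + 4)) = g + 4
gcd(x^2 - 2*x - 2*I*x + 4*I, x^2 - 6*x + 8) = x - 2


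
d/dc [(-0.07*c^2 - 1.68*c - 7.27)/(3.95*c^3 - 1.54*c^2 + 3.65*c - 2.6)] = (0.2765*c^4 + 13.272*c^3 + 83.3068*c^2 - 22.0276*c + 30.9035)/(15.6025*c^6 - 12.166*c^5 + 31.2066*c^4 - 31.782*c^3 + 21.3305*c^2 - 18.98*c + 6.76)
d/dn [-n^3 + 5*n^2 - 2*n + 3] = -3*n^2 + 10*n - 2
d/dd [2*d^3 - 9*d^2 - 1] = 6*d*(d - 3)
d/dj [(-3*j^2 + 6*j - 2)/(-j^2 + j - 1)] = (3*j^2 + 2*j - 4)/(j^4 - 2*j^3 + 3*j^2 - 2*j + 1)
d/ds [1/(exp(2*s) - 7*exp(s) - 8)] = (7 - 2*exp(s))*exp(s)/(-exp(2*s) + 7*exp(s) + 8)^2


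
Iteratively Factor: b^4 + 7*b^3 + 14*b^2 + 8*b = (b + 2)*(b^3 + 5*b^2 + 4*b) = (b + 1)*(b + 2)*(b^2 + 4*b) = (b + 1)*(b + 2)*(b + 4)*(b)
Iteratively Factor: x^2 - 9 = (x + 3)*(x - 3)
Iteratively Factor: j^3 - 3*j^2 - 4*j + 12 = (j - 3)*(j^2 - 4) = (j - 3)*(j + 2)*(j - 2)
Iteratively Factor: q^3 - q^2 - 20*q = (q + 4)*(q^2 - 5*q) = q*(q + 4)*(q - 5)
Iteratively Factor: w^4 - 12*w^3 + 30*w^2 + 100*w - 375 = (w - 5)*(w^3 - 7*w^2 - 5*w + 75) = (w - 5)*(w + 3)*(w^2 - 10*w + 25) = (w - 5)^2*(w + 3)*(w - 5)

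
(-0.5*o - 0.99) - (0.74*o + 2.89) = -1.24*o - 3.88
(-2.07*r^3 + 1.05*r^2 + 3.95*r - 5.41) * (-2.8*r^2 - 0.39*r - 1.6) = 5.796*r^5 - 2.1327*r^4 - 8.1575*r^3 + 11.9275*r^2 - 4.2101*r + 8.656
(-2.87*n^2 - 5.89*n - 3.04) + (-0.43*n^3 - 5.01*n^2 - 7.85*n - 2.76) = -0.43*n^3 - 7.88*n^2 - 13.74*n - 5.8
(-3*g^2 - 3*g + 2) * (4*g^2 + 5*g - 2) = -12*g^4 - 27*g^3 - g^2 + 16*g - 4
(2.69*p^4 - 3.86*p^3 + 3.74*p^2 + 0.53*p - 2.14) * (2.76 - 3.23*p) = -8.6887*p^5 + 19.8922*p^4 - 22.7338*p^3 + 8.6105*p^2 + 8.375*p - 5.9064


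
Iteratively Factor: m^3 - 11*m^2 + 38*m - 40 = (m - 4)*(m^2 - 7*m + 10) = (m - 5)*(m - 4)*(m - 2)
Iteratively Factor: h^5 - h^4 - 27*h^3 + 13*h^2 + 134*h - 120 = (h - 2)*(h^4 + h^3 - 25*h^2 - 37*h + 60) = (h - 2)*(h + 3)*(h^3 - 2*h^2 - 19*h + 20) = (h - 2)*(h + 3)*(h + 4)*(h^2 - 6*h + 5) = (h - 5)*(h - 2)*(h + 3)*(h + 4)*(h - 1)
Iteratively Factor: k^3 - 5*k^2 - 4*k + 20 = (k - 2)*(k^2 - 3*k - 10) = (k - 5)*(k - 2)*(k + 2)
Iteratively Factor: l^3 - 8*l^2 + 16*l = (l)*(l^2 - 8*l + 16) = l*(l - 4)*(l - 4)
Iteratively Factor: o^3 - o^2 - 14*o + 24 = (o - 2)*(o^2 + o - 12) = (o - 3)*(o - 2)*(o + 4)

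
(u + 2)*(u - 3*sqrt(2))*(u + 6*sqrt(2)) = u^3 + 2*u^2 + 3*sqrt(2)*u^2 - 36*u + 6*sqrt(2)*u - 72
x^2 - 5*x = x*(x - 5)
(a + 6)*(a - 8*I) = a^2 + 6*a - 8*I*a - 48*I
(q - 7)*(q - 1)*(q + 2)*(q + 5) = q^4 - q^3 - 39*q^2 - 31*q + 70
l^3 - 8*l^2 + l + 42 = (l - 7)*(l - 3)*(l + 2)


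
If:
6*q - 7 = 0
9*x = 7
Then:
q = 7/6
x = 7/9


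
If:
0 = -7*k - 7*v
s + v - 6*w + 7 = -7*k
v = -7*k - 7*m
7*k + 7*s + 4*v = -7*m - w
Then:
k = 43*w/45 - 49/45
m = 14/15 - 86*w/105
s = 4*w/15 - 7/15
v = 49/45 - 43*w/45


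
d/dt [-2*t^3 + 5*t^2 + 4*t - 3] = -6*t^2 + 10*t + 4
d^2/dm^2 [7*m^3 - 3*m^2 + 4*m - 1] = 42*m - 6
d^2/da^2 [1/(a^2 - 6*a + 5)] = 2*(-a^2 + 6*a + 4*(a - 3)^2 - 5)/(a^2 - 6*a + 5)^3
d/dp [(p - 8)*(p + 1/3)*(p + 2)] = 3*p^2 - 34*p/3 - 18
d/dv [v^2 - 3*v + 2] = 2*v - 3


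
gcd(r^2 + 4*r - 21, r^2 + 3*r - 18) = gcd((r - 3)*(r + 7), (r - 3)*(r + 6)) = r - 3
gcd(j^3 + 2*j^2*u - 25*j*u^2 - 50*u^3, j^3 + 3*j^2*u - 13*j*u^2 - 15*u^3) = j + 5*u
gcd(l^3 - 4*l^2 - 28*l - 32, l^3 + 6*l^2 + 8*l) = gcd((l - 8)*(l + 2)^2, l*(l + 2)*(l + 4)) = l + 2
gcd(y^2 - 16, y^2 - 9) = 1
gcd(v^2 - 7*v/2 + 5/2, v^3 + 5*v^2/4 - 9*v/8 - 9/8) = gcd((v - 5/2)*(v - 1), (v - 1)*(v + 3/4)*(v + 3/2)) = v - 1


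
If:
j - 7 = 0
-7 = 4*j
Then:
No Solution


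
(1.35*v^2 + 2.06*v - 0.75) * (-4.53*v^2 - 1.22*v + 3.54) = -6.1155*v^4 - 10.9788*v^3 + 5.6633*v^2 + 8.2074*v - 2.655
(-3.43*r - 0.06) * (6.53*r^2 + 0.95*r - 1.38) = -22.3979*r^3 - 3.6503*r^2 + 4.6764*r + 0.0828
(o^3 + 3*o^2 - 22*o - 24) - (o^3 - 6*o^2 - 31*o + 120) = 9*o^2 + 9*o - 144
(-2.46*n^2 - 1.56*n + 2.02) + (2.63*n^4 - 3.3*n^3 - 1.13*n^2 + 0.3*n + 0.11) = 2.63*n^4 - 3.3*n^3 - 3.59*n^2 - 1.26*n + 2.13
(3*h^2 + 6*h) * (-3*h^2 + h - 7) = -9*h^4 - 15*h^3 - 15*h^2 - 42*h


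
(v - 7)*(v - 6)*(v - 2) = v^3 - 15*v^2 + 68*v - 84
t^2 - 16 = (t - 4)*(t + 4)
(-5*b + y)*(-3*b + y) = 15*b^2 - 8*b*y + y^2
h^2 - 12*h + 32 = (h - 8)*(h - 4)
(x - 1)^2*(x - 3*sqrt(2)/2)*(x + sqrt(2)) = x^4 - 2*x^3 - sqrt(2)*x^3/2 - 2*x^2 + sqrt(2)*x^2 - sqrt(2)*x/2 + 6*x - 3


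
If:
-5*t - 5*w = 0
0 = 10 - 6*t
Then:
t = 5/3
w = -5/3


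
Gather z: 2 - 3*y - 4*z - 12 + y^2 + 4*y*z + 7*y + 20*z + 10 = y^2 + 4*y + z*(4*y + 16)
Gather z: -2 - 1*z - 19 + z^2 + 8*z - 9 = z^2 + 7*z - 30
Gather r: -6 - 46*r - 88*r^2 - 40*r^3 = -40*r^3 - 88*r^2 - 46*r - 6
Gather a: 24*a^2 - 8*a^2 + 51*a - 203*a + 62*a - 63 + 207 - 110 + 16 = 16*a^2 - 90*a + 50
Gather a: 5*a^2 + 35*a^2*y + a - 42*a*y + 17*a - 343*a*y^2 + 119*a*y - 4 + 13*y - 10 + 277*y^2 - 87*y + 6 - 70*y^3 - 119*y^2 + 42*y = a^2*(35*y + 5) + a*(-343*y^2 + 77*y + 18) - 70*y^3 + 158*y^2 - 32*y - 8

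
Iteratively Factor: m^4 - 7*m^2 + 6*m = (m + 3)*(m^3 - 3*m^2 + 2*m) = m*(m + 3)*(m^2 - 3*m + 2) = m*(m - 1)*(m + 3)*(m - 2)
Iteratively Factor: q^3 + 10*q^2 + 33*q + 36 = (q + 4)*(q^2 + 6*q + 9) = (q + 3)*(q + 4)*(q + 3)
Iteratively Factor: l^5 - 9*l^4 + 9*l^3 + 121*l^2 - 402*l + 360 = (l - 2)*(l^4 - 7*l^3 - 5*l^2 + 111*l - 180) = (l - 3)*(l - 2)*(l^3 - 4*l^2 - 17*l + 60) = (l - 3)^2*(l - 2)*(l^2 - l - 20) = (l - 3)^2*(l - 2)*(l + 4)*(l - 5)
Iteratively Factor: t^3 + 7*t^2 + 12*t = (t)*(t^2 + 7*t + 12) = t*(t + 4)*(t + 3)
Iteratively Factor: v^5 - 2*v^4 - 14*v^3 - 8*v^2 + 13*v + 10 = (v - 5)*(v^4 + 3*v^3 + v^2 - 3*v - 2) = (v - 5)*(v + 2)*(v^3 + v^2 - v - 1) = (v - 5)*(v + 1)*(v + 2)*(v^2 - 1) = (v - 5)*(v - 1)*(v + 1)*(v + 2)*(v + 1)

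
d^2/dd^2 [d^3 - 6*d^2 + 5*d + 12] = 6*d - 12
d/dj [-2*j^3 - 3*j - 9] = -6*j^2 - 3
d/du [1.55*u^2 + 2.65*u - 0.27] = 3.1*u + 2.65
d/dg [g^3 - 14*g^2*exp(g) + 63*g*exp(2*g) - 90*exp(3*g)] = -14*g^2*exp(g) + 3*g^2 + 126*g*exp(2*g) - 28*g*exp(g) - 270*exp(3*g) + 63*exp(2*g)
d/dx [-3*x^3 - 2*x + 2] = -9*x^2 - 2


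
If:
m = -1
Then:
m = -1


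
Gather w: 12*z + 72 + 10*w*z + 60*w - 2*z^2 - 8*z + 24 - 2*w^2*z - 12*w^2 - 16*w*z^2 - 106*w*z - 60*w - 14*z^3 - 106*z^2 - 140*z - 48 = w^2*(-2*z - 12) + w*(-16*z^2 - 96*z) - 14*z^3 - 108*z^2 - 136*z + 48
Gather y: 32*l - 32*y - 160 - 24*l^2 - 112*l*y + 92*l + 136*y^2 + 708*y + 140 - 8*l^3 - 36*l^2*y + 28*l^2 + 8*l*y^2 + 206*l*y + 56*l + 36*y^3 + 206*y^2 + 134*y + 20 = -8*l^3 + 4*l^2 + 180*l + 36*y^3 + y^2*(8*l + 342) + y*(-36*l^2 + 94*l + 810)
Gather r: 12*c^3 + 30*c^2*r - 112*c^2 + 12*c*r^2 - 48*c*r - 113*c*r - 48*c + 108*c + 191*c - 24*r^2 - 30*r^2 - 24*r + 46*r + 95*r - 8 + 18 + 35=12*c^3 - 112*c^2 + 251*c + r^2*(12*c - 54) + r*(30*c^2 - 161*c + 117) + 45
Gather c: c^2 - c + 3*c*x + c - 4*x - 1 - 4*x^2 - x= c^2 + 3*c*x - 4*x^2 - 5*x - 1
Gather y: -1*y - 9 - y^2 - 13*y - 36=-y^2 - 14*y - 45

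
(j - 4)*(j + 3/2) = j^2 - 5*j/2 - 6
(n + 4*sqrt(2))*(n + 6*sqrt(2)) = n^2 + 10*sqrt(2)*n + 48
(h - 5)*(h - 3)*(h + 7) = h^3 - h^2 - 41*h + 105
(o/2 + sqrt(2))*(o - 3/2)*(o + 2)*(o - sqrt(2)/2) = o^4/2 + o^3/4 + 3*sqrt(2)*o^3/4 - 5*o^2/2 + 3*sqrt(2)*o^2/8 - 9*sqrt(2)*o/4 - o/2 + 3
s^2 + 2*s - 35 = (s - 5)*(s + 7)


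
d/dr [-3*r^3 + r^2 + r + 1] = -9*r^2 + 2*r + 1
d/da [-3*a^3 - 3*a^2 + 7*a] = -9*a^2 - 6*a + 7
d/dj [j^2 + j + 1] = 2*j + 1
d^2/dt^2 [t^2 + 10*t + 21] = 2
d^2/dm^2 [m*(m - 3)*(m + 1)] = 6*m - 4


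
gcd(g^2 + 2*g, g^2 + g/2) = g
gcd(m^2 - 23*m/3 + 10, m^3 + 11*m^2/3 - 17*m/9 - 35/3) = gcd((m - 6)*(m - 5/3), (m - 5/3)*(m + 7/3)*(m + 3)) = m - 5/3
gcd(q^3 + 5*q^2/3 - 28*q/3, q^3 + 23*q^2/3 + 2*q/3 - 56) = q^2 + 5*q/3 - 28/3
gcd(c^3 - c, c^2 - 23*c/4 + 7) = 1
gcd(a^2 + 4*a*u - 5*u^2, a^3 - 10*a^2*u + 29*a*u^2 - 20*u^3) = -a + u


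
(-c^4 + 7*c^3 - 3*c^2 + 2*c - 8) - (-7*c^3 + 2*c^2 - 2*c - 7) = -c^4 + 14*c^3 - 5*c^2 + 4*c - 1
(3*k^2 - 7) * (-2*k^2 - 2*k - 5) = -6*k^4 - 6*k^3 - k^2 + 14*k + 35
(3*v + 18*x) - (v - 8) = 2*v + 18*x + 8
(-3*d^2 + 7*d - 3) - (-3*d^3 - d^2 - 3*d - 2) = 3*d^3 - 2*d^2 + 10*d - 1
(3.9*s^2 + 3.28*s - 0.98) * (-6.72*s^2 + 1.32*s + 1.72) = -26.208*s^4 - 16.8936*s^3 + 17.6232*s^2 + 4.348*s - 1.6856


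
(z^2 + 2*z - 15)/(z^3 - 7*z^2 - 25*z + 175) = (z - 3)/(z^2 - 12*z + 35)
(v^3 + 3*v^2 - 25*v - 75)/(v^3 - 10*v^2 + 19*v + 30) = (v^2 + 8*v + 15)/(v^2 - 5*v - 6)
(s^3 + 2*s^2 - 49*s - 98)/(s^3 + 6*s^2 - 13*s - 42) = (s - 7)/(s - 3)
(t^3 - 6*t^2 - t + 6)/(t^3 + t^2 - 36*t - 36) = (t - 1)/(t + 6)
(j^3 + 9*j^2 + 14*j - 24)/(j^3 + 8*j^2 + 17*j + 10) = (j^3 + 9*j^2 + 14*j - 24)/(j^3 + 8*j^2 + 17*j + 10)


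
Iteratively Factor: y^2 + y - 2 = (y + 2)*(y - 1)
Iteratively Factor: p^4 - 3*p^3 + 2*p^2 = (p)*(p^3 - 3*p^2 + 2*p) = p*(p - 1)*(p^2 - 2*p) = p^2*(p - 1)*(p - 2)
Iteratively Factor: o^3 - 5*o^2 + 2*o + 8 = (o - 2)*(o^2 - 3*o - 4) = (o - 2)*(o + 1)*(o - 4)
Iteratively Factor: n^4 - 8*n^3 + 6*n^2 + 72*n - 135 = (n - 3)*(n^3 - 5*n^2 - 9*n + 45) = (n - 3)^2*(n^2 - 2*n - 15) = (n - 5)*(n - 3)^2*(n + 3)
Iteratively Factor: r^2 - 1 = (r + 1)*(r - 1)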